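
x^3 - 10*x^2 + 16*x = x*(x - 8)*(x - 2)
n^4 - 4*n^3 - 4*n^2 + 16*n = n*(n - 4)*(n - 2)*(n + 2)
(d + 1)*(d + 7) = d^2 + 8*d + 7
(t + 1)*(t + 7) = t^2 + 8*t + 7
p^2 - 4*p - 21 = (p - 7)*(p + 3)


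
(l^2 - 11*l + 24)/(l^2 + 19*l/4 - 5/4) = 4*(l^2 - 11*l + 24)/(4*l^2 + 19*l - 5)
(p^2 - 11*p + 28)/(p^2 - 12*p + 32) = (p - 7)/(p - 8)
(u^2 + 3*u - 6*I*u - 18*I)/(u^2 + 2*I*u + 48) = (u + 3)/(u + 8*I)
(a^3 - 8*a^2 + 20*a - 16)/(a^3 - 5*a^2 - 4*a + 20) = (a^2 - 6*a + 8)/(a^2 - 3*a - 10)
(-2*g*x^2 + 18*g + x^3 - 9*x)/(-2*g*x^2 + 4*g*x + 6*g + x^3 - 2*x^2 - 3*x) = (x + 3)/(x + 1)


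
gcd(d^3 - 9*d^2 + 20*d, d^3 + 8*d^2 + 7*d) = d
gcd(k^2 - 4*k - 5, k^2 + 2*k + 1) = k + 1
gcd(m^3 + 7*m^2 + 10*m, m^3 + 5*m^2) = m^2 + 5*m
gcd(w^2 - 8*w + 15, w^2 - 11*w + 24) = w - 3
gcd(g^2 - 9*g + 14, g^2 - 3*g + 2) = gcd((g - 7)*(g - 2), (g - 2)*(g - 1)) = g - 2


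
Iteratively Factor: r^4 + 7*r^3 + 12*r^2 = (r)*(r^3 + 7*r^2 + 12*r) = r*(r + 4)*(r^2 + 3*r) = r*(r + 3)*(r + 4)*(r)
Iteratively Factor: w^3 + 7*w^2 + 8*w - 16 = (w - 1)*(w^2 + 8*w + 16) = (w - 1)*(w + 4)*(w + 4)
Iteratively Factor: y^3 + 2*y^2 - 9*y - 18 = (y + 2)*(y^2 - 9) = (y + 2)*(y + 3)*(y - 3)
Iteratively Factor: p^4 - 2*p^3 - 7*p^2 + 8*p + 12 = (p + 2)*(p^3 - 4*p^2 + p + 6) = (p + 1)*(p + 2)*(p^2 - 5*p + 6) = (p - 2)*(p + 1)*(p + 2)*(p - 3)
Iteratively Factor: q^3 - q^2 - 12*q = (q + 3)*(q^2 - 4*q) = (q - 4)*(q + 3)*(q)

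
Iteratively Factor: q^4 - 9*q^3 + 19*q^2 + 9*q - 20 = (q + 1)*(q^3 - 10*q^2 + 29*q - 20) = (q - 1)*(q + 1)*(q^2 - 9*q + 20) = (q - 5)*(q - 1)*(q + 1)*(q - 4)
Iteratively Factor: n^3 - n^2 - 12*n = (n + 3)*(n^2 - 4*n) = n*(n + 3)*(n - 4)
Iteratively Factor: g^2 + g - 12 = (g + 4)*(g - 3)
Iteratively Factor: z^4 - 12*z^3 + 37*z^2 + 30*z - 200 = (z - 4)*(z^3 - 8*z^2 + 5*z + 50) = (z - 5)*(z - 4)*(z^2 - 3*z - 10) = (z - 5)^2*(z - 4)*(z + 2)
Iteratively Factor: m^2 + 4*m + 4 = (m + 2)*(m + 2)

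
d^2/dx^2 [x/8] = 0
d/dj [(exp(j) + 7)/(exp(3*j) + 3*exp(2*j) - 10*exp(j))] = 2*(-exp(3*j) - 12*exp(2*j) - 21*exp(j) + 35)*exp(-j)/(exp(4*j) + 6*exp(3*j) - 11*exp(2*j) - 60*exp(j) + 100)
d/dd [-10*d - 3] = -10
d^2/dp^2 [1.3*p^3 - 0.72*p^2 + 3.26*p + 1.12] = 7.8*p - 1.44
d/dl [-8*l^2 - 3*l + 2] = -16*l - 3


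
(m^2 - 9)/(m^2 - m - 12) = (m - 3)/(m - 4)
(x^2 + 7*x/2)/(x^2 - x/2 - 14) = x/(x - 4)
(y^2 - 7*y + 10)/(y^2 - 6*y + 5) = (y - 2)/(y - 1)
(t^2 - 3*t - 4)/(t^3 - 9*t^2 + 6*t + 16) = (t - 4)/(t^2 - 10*t + 16)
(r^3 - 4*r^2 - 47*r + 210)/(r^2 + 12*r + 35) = (r^2 - 11*r + 30)/(r + 5)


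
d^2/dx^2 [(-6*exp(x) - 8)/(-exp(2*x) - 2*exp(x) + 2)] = (6*exp(4*x) + 20*exp(3*x) + 120*exp(2*x) + 120*exp(x) + 56)*exp(x)/(exp(6*x) + 6*exp(5*x) + 6*exp(4*x) - 16*exp(3*x) - 12*exp(2*x) + 24*exp(x) - 8)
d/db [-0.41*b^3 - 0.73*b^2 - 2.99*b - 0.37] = -1.23*b^2 - 1.46*b - 2.99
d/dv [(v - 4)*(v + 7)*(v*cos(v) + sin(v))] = -(v - 4)*(v + 7)*(v*sin(v) - 2*cos(v)) + (v - 4)*(v*cos(v) + sin(v)) + (v + 7)*(v*cos(v) + sin(v))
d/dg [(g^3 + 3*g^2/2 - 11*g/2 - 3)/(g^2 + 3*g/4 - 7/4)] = 2*(8*g^4 + 12*g^3 + 11*g^2 + 6*g + 95)/(16*g^4 + 24*g^3 - 47*g^2 - 42*g + 49)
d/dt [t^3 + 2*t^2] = t*(3*t + 4)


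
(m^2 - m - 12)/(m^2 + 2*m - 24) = (m + 3)/(m + 6)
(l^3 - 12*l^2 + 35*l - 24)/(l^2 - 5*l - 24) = (l^2 - 4*l + 3)/(l + 3)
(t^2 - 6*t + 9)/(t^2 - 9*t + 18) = (t - 3)/(t - 6)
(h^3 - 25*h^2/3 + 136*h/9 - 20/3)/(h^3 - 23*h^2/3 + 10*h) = (h - 2/3)/h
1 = 1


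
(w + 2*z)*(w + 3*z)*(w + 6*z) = w^3 + 11*w^2*z + 36*w*z^2 + 36*z^3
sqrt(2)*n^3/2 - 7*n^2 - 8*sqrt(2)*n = n*(n - 8*sqrt(2))*(sqrt(2)*n/2 + 1)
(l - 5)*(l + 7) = l^2 + 2*l - 35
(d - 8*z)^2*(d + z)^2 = d^4 - 14*d^3*z + 33*d^2*z^2 + 112*d*z^3 + 64*z^4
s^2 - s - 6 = (s - 3)*(s + 2)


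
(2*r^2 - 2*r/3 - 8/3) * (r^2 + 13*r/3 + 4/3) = 2*r^4 + 8*r^3 - 26*r^2/9 - 112*r/9 - 32/9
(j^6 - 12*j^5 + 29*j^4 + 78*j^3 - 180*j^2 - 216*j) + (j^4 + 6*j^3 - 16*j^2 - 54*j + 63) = j^6 - 12*j^5 + 30*j^4 + 84*j^3 - 196*j^2 - 270*j + 63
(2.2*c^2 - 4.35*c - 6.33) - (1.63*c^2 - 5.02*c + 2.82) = 0.57*c^2 + 0.67*c - 9.15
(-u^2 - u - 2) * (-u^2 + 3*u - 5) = u^4 - 2*u^3 + 4*u^2 - u + 10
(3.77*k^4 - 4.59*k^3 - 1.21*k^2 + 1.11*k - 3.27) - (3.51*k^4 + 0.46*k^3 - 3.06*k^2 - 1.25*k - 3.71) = 0.26*k^4 - 5.05*k^3 + 1.85*k^2 + 2.36*k + 0.44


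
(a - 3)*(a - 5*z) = a^2 - 5*a*z - 3*a + 15*z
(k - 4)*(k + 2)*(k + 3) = k^3 + k^2 - 14*k - 24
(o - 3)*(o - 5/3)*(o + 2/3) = o^3 - 4*o^2 + 17*o/9 + 10/3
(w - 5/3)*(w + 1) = w^2 - 2*w/3 - 5/3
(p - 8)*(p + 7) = p^2 - p - 56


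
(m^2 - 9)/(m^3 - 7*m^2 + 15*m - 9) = (m + 3)/(m^2 - 4*m + 3)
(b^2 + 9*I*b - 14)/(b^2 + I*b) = (b^2 + 9*I*b - 14)/(b*(b + I))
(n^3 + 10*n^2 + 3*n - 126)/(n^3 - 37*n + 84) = (n + 6)/(n - 4)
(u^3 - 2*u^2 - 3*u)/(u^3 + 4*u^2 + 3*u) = (u - 3)/(u + 3)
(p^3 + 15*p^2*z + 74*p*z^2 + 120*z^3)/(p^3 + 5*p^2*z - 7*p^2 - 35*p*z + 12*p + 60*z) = (p^2 + 10*p*z + 24*z^2)/(p^2 - 7*p + 12)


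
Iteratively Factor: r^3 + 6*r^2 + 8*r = (r + 4)*(r^2 + 2*r) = (r + 2)*(r + 4)*(r)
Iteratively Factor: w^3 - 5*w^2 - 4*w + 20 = (w - 2)*(w^2 - 3*w - 10) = (w - 2)*(w + 2)*(w - 5)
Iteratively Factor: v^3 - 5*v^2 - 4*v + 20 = (v - 5)*(v^2 - 4) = (v - 5)*(v - 2)*(v + 2)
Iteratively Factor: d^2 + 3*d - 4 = (d - 1)*(d + 4)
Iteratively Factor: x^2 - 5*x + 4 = (x - 4)*(x - 1)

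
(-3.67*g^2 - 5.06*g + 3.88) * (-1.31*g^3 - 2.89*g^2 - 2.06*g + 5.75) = 4.8077*g^5 + 17.2349*g^4 + 17.1008*g^3 - 21.8921*g^2 - 37.0878*g + 22.31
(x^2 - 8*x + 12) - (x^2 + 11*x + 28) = -19*x - 16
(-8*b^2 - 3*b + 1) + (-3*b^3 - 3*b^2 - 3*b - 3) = -3*b^3 - 11*b^2 - 6*b - 2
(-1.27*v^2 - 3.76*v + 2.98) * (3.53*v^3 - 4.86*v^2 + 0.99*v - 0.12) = -4.4831*v^5 - 7.1006*v^4 + 27.5357*v^3 - 18.0528*v^2 + 3.4014*v - 0.3576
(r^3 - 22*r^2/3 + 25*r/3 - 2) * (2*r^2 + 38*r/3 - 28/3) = 2*r^5 - 2*r^4 - 770*r^3/9 + 170*r^2 - 928*r/9 + 56/3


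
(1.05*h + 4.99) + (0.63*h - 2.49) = 1.68*h + 2.5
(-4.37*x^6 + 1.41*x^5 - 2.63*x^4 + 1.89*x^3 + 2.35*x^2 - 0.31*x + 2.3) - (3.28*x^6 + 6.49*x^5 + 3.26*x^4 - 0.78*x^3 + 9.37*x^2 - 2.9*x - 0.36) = -7.65*x^6 - 5.08*x^5 - 5.89*x^4 + 2.67*x^3 - 7.02*x^2 + 2.59*x + 2.66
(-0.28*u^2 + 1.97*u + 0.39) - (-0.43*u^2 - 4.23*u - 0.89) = 0.15*u^2 + 6.2*u + 1.28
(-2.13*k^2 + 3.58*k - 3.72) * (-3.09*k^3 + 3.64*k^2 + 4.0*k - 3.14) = 6.5817*k^5 - 18.8154*k^4 + 16.006*k^3 + 7.4674*k^2 - 26.1212*k + 11.6808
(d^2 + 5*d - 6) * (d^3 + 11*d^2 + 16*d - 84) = d^5 + 16*d^4 + 65*d^3 - 70*d^2 - 516*d + 504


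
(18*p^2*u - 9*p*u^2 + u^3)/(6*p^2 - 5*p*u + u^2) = u*(6*p - u)/(2*p - u)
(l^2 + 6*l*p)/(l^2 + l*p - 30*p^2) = l/(l - 5*p)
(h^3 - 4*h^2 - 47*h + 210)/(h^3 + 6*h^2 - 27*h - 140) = (h - 6)/(h + 4)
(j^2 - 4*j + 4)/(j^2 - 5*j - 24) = (-j^2 + 4*j - 4)/(-j^2 + 5*j + 24)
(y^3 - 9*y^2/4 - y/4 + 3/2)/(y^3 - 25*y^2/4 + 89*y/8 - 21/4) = 2*(4*y^2 - y - 3)/(8*y^2 - 34*y + 21)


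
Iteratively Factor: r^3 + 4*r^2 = (r)*(r^2 + 4*r) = r^2*(r + 4)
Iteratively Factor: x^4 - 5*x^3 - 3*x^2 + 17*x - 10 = (x - 1)*(x^3 - 4*x^2 - 7*x + 10) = (x - 5)*(x - 1)*(x^2 + x - 2) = (x - 5)*(x - 1)^2*(x + 2)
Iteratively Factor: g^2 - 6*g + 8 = (g - 2)*(g - 4)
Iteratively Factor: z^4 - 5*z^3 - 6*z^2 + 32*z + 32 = (z + 1)*(z^3 - 6*z^2 + 32) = (z - 4)*(z + 1)*(z^2 - 2*z - 8) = (z - 4)^2*(z + 1)*(z + 2)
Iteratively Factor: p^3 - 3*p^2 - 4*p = (p + 1)*(p^2 - 4*p) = (p - 4)*(p + 1)*(p)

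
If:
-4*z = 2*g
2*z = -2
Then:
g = 2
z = -1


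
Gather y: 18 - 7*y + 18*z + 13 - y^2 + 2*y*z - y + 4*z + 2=-y^2 + y*(2*z - 8) + 22*z + 33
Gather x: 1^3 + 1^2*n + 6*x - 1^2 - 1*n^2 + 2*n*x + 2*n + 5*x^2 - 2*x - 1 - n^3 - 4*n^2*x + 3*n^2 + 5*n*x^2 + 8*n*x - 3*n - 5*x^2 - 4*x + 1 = -n^3 + 2*n^2 + 5*n*x^2 + x*(-4*n^2 + 10*n)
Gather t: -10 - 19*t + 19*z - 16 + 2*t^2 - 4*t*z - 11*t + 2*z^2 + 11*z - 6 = 2*t^2 + t*(-4*z - 30) + 2*z^2 + 30*z - 32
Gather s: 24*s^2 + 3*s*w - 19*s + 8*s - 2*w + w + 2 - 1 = 24*s^2 + s*(3*w - 11) - w + 1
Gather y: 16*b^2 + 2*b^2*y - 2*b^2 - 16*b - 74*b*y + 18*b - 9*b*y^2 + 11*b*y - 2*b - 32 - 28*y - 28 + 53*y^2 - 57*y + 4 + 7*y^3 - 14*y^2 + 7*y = 14*b^2 + 7*y^3 + y^2*(39 - 9*b) + y*(2*b^2 - 63*b - 78) - 56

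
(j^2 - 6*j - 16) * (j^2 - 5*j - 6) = j^4 - 11*j^3 + 8*j^2 + 116*j + 96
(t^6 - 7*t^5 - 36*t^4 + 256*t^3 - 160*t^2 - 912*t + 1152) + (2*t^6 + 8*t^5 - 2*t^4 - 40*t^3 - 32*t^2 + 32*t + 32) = 3*t^6 + t^5 - 38*t^4 + 216*t^3 - 192*t^2 - 880*t + 1184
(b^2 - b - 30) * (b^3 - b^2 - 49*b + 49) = b^5 - 2*b^4 - 78*b^3 + 128*b^2 + 1421*b - 1470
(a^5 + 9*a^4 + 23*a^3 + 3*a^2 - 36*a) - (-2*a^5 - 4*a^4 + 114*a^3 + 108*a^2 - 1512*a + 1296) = 3*a^5 + 13*a^4 - 91*a^3 - 105*a^2 + 1476*a - 1296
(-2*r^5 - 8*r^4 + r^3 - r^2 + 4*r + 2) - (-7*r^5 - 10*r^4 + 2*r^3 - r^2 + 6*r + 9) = 5*r^5 + 2*r^4 - r^3 - 2*r - 7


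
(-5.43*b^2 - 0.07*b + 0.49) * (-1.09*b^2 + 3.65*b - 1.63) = 5.9187*b^4 - 19.7432*b^3 + 8.0613*b^2 + 1.9026*b - 0.7987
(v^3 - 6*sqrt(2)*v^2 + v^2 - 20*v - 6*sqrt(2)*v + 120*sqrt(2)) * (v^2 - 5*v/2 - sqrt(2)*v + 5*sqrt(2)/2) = v^5 - 7*sqrt(2)*v^4 - 3*v^4/2 - 21*v^3/2 + 21*sqrt(2)*v^3/2 + 32*v^2 + 315*sqrt(2)*v^2/2 - 350*sqrt(2)*v - 270*v + 600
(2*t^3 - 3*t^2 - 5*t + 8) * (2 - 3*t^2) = -6*t^5 + 9*t^4 + 19*t^3 - 30*t^2 - 10*t + 16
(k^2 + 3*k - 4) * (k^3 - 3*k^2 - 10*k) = k^5 - 23*k^3 - 18*k^2 + 40*k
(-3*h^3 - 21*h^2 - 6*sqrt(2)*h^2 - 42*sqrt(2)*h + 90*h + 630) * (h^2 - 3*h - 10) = -3*h^5 - 12*h^4 - 6*sqrt(2)*h^4 - 24*sqrt(2)*h^3 + 183*h^3 + 186*sqrt(2)*h^2 + 570*h^2 - 2790*h + 420*sqrt(2)*h - 6300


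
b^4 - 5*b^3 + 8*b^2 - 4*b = b*(b - 2)^2*(b - 1)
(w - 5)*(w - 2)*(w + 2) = w^3 - 5*w^2 - 4*w + 20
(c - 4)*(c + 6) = c^2 + 2*c - 24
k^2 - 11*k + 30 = (k - 6)*(k - 5)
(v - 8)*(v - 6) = v^2 - 14*v + 48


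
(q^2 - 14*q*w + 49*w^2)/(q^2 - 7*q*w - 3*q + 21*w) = (q - 7*w)/(q - 3)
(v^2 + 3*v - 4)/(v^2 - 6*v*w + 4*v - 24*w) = (v - 1)/(v - 6*w)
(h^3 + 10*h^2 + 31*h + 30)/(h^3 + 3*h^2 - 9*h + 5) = (h^2 + 5*h + 6)/(h^2 - 2*h + 1)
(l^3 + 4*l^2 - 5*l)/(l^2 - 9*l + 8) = l*(l + 5)/(l - 8)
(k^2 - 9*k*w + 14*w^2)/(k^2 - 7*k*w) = (k - 2*w)/k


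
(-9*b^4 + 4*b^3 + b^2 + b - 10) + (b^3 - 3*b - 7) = -9*b^4 + 5*b^3 + b^2 - 2*b - 17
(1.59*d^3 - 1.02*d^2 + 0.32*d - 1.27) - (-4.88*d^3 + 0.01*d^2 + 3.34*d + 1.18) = 6.47*d^3 - 1.03*d^2 - 3.02*d - 2.45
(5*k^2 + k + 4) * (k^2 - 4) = 5*k^4 + k^3 - 16*k^2 - 4*k - 16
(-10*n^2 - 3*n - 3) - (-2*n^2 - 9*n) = -8*n^2 + 6*n - 3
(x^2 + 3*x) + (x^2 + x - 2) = 2*x^2 + 4*x - 2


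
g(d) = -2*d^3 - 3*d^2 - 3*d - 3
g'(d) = -6*d^2 - 6*d - 3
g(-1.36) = 0.56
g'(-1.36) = -5.94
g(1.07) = -12.09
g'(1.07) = -16.29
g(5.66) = -478.73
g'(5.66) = -229.17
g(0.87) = -9.20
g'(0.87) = -12.76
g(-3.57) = 60.47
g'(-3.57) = -58.05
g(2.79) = -78.16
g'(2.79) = -66.44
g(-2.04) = 7.61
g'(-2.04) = -15.73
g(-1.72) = 3.46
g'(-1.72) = -10.43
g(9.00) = -1731.00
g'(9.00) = -543.00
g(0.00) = -3.00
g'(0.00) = -3.00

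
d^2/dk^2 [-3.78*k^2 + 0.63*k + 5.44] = -7.56000000000000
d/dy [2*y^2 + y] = 4*y + 1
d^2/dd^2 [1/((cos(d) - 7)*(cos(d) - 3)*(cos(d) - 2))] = (-682*(1 - cos(d)^2)^2 + 12*sin(d)^6 + 3*cos(d)^6 + 132*cos(d)^5 + 906*cos(d)^3 + 117*cos(d)^2 - 4422*cos(d) + 3024)/((cos(d) - 7)^3*(cos(d) - 3)^3*(cos(d) - 2)^3)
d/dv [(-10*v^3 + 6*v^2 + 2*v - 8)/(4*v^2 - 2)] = (-10*v^4 + 13*v^2 + 10*v - 1)/(4*v^4 - 4*v^2 + 1)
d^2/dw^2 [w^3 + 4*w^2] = 6*w + 8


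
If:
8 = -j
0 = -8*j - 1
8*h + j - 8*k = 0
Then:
No Solution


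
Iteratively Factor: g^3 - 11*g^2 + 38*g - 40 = (g - 2)*(g^2 - 9*g + 20) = (g - 4)*(g - 2)*(g - 5)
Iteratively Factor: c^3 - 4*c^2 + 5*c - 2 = (c - 1)*(c^2 - 3*c + 2) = (c - 1)^2*(c - 2)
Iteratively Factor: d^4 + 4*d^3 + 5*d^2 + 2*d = (d + 2)*(d^3 + 2*d^2 + d) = (d + 1)*(d + 2)*(d^2 + d) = d*(d + 1)*(d + 2)*(d + 1)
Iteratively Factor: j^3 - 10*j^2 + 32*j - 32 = (j - 4)*(j^2 - 6*j + 8) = (j - 4)^2*(j - 2)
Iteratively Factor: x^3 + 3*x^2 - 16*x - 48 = (x - 4)*(x^2 + 7*x + 12) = (x - 4)*(x + 4)*(x + 3)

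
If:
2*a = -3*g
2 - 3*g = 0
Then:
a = -1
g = 2/3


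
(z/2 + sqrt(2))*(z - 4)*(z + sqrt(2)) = z^3/2 - 2*z^2 + 3*sqrt(2)*z^2/2 - 6*sqrt(2)*z + 2*z - 8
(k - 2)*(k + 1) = k^2 - k - 2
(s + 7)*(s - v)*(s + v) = s^3 + 7*s^2 - s*v^2 - 7*v^2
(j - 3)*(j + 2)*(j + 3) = j^3 + 2*j^2 - 9*j - 18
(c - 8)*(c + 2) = c^2 - 6*c - 16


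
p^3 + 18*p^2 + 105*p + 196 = (p + 4)*(p + 7)^2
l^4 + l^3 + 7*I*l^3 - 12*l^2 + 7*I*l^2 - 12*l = l*(l + 1)*(l + 3*I)*(l + 4*I)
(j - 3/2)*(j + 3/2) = j^2 - 9/4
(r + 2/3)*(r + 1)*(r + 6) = r^3 + 23*r^2/3 + 32*r/3 + 4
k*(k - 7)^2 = k^3 - 14*k^2 + 49*k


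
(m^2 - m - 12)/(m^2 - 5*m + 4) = (m + 3)/(m - 1)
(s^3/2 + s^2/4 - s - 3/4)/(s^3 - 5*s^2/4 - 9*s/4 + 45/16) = 4*(s^2 + 2*s + 1)/(8*s^2 + 2*s - 15)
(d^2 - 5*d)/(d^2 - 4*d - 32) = d*(5 - d)/(-d^2 + 4*d + 32)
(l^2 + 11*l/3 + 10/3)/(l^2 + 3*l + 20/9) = 3*(l + 2)/(3*l + 4)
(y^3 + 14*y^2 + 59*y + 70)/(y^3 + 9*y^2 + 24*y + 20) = (y + 7)/(y + 2)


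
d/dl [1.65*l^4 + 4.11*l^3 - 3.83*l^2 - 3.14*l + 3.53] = 6.6*l^3 + 12.33*l^2 - 7.66*l - 3.14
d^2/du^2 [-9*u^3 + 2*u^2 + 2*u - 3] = 4 - 54*u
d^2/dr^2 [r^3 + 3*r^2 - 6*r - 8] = 6*r + 6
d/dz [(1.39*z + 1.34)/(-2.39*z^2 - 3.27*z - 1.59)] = (3.3221*z^2 + 6.4052*z + 2.1717)/(5.7121*z^4 + 15.6306*z^3 + 18.2931*z^2 + 10.3986*z + 2.5281)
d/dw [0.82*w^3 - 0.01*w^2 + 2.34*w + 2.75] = 2.46*w^2 - 0.02*w + 2.34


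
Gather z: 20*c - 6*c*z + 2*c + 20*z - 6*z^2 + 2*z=22*c - 6*z^2 + z*(22 - 6*c)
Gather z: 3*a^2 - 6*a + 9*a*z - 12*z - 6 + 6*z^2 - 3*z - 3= 3*a^2 - 6*a + 6*z^2 + z*(9*a - 15) - 9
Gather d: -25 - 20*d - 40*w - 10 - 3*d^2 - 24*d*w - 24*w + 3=-3*d^2 + d*(-24*w - 20) - 64*w - 32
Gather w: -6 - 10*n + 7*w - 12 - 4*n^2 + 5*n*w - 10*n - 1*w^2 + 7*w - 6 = -4*n^2 - 20*n - w^2 + w*(5*n + 14) - 24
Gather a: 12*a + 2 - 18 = 12*a - 16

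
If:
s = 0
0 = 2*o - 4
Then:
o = 2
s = 0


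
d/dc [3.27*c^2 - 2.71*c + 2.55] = 6.54*c - 2.71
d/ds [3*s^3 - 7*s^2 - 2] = s*(9*s - 14)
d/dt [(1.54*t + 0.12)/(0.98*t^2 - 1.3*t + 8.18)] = (-1.5092*t^2 - 0.2352*t + 12.7532)/(0.9604*t^4 - 2.548*t^3 + 17.7228*t^2 - 21.268*t + 66.9124)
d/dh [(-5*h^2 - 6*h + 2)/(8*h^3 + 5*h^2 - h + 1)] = (40*h^4 + 96*h^3 - 13*h^2 - 30*h - 4)/(64*h^6 + 80*h^5 + 9*h^4 + 6*h^3 + 11*h^2 - 2*h + 1)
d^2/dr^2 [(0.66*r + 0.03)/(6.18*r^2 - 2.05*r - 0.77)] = ((2.3352 - 24.4728*r)*(-6.18*r^2 + 2.05*r + 0.77) - (0.66*r + 0.03)*(12.36*r - 2.05)*(24.72*r - 4.1))/(-6.18*r^2 + 2.05*r + 0.77)^3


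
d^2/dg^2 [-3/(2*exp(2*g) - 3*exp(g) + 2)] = 3*(-2*(4*exp(g) - 3)^2*exp(g) + (8*exp(g) - 3)*(2*exp(2*g) - 3*exp(g) + 2))*exp(g)/(2*exp(2*g) - 3*exp(g) + 2)^3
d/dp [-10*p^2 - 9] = -20*p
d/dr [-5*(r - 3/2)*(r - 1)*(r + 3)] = -15*r^2 - 5*r + 30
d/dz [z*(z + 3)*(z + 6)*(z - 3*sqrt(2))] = 4*z^3 - 9*sqrt(2)*z^2 + 27*z^2 - 54*sqrt(2)*z + 36*z - 54*sqrt(2)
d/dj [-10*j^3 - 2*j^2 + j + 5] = -30*j^2 - 4*j + 1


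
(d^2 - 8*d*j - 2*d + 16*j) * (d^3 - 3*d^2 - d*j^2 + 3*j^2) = d^5 - 8*d^4*j - 5*d^4 - d^3*j^2 + 40*d^3*j + 6*d^3 + 8*d^2*j^3 + 5*d^2*j^2 - 48*d^2*j - 40*d*j^3 - 6*d*j^2 + 48*j^3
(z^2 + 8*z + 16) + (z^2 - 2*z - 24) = 2*z^2 + 6*z - 8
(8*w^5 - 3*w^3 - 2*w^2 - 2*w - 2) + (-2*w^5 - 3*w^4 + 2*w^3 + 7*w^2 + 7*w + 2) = 6*w^5 - 3*w^4 - w^3 + 5*w^2 + 5*w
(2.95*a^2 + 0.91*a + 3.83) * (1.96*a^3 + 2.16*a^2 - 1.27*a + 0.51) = 5.782*a^5 + 8.1556*a^4 + 5.7259*a^3 + 8.6216*a^2 - 4.4*a + 1.9533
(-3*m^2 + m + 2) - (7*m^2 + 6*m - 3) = -10*m^2 - 5*m + 5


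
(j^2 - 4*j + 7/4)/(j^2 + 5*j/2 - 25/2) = (4*j^2 - 16*j + 7)/(2*(2*j^2 + 5*j - 25))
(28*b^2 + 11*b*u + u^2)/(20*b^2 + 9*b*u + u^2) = (7*b + u)/(5*b + u)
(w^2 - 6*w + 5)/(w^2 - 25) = (w - 1)/(w + 5)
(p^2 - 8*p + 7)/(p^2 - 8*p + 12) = (p^2 - 8*p + 7)/(p^2 - 8*p + 12)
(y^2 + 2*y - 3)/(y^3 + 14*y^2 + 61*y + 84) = (y - 1)/(y^2 + 11*y + 28)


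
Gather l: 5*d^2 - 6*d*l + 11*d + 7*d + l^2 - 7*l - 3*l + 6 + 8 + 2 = 5*d^2 + 18*d + l^2 + l*(-6*d - 10) + 16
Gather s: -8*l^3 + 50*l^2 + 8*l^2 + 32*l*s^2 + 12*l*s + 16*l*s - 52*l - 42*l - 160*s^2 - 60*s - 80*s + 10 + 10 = -8*l^3 + 58*l^2 - 94*l + s^2*(32*l - 160) + s*(28*l - 140) + 20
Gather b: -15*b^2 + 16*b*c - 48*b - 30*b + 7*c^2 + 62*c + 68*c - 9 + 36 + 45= -15*b^2 + b*(16*c - 78) + 7*c^2 + 130*c + 72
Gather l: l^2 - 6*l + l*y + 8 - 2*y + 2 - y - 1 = l^2 + l*(y - 6) - 3*y + 9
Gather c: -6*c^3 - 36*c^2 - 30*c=-6*c^3 - 36*c^2 - 30*c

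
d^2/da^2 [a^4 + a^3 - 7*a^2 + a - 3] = 12*a^2 + 6*a - 14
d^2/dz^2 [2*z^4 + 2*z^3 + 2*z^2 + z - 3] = 24*z^2 + 12*z + 4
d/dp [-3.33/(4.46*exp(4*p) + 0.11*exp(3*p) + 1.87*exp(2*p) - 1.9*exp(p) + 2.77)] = (59.4072*exp(3*p) + 1.0989*exp(2*p) + 12.4542*exp(p) - 6.327)*exp(p)/(4.46*exp(4*p) + 0.11*exp(3*p) + 1.87*exp(2*p) - 1.9*exp(p) + 2.77)^2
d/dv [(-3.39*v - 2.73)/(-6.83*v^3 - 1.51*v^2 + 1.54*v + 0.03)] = (-46.3074*v^3 - 61.0566*v^2 - 8.2446*v + 4.1025)/(46.6489*v^6 + 20.6266*v^5 - 18.7563*v^4 - 5.0606*v^3 + 2.281*v^2 + 0.0924*v + 0.0009)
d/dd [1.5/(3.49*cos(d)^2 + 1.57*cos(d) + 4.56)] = (10.47*cos(d) + 2.355)*sin(d)/(3.49*cos(d)^2 + 1.57*cos(d) + 4.56)^2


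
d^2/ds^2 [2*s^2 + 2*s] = 4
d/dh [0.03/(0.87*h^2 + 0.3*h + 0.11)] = (-0.0522*h - 0.009)/(0.87*h^2 + 0.3*h + 0.11)^2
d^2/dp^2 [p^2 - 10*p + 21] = 2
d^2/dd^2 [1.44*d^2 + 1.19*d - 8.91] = 2.88000000000000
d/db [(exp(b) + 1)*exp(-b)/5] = -exp(-b)/5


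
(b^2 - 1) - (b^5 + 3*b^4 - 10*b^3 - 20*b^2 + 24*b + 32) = -b^5 - 3*b^4 + 10*b^3 + 21*b^2 - 24*b - 33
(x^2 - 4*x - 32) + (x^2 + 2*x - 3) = 2*x^2 - 2*x - 35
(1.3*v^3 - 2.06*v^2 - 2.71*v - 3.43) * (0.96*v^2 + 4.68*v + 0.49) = 1.248*v^5 + 4.1064*v^4 - 11.6054*v^3 - 16.985*v^2 - 17.3803*v - 1.6807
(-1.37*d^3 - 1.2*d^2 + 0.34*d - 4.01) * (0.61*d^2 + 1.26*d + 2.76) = -0.8357*d^5 - 2.4582*d^4 - 5.0858*d^3 - 5.3297*d^2 - 4.1142*d - 11.0676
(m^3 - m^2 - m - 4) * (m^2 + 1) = m^5 - m^4 - 5*m^2 - m - 4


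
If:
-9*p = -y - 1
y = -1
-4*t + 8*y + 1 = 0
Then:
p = 0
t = -7/4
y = -1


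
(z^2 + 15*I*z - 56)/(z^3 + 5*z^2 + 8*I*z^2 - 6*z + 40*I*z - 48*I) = (z + 7*I)/(z^2 + 5*z - 6)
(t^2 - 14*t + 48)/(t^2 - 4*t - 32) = (t - 6)/(t + 4)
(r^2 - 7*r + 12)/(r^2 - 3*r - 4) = (r - 3)/(r + 1)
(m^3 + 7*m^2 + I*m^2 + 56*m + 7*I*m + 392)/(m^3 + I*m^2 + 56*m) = (m + 7)/m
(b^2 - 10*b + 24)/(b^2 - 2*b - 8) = (b - 6)/(b + 2)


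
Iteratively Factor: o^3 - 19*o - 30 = (o + 3)*(o^2 - 3*o - 10) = (o + 2)*(o + 3)*(o - 5)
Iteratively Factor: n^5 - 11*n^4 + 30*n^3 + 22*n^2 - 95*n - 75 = (n - 5)*(n^4 - 6*n^3 + 22*n + 15) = (n - 5)*(n + 1)*(n^3 - 7*n^2 + 7*n + 15) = (n - 5)^2*(n + 1)*(n^2 - 2*n - 3) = (n - 5)^2*(n + 1)^2*(n - 3)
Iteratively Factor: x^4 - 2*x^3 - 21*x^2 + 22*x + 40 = (x - 2)*(x^3 - 21*x - 20) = (x - 5)*(x - 2)*(x^2 + 5*x + 4) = (x - 5)*(x - 2)*(x + 1)*(x + 4)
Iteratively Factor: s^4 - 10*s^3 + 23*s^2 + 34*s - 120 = (s + 2)*(s^3 - 12*s^2 + 47*s - 60) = (s - 5)*(s + 2)*(s^2 - 7*s + 12) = (s - 5)*(s - 3)*(s + 2)*(s - 4)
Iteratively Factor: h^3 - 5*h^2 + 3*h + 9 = (h - 3)*(h^2 - 2*h - 3) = (h - 3)*(h + 1)*(h - 3)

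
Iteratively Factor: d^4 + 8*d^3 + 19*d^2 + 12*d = (d)*(d^3 + 8*d^2 + 19*d + 12) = d*(d + 4)*(d^2 + 4*d + 3) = d*(d + 3)*(d + 4)*(d + 1)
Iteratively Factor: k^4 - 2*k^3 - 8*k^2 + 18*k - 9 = (k + 3)*(k^3 - 5*k^2 + 7*k - 3) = (k - 1)*(k + 3)*(k^2 - 4*k + 3) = (k - 1)^2*(k + 3)*(k - 3)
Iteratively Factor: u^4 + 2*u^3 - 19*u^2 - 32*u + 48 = (u + 3)*(u^3 - u^2 - 16*u + 16) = (u - 1)*(u + 3)*(u^2 - 16) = (u - 1)*(u + 3)*(u + 4)*(u - 4)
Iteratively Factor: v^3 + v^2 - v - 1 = (v + 1)*(v^2 - 1) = (v + 1)^2*(v - 1)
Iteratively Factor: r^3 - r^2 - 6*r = (r + 2)*(r^2 - 3*r) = r*(r + 2)*(r - 3)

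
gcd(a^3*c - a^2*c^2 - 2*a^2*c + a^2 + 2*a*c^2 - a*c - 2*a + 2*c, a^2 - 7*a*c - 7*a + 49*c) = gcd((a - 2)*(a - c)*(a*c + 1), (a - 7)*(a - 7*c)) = 1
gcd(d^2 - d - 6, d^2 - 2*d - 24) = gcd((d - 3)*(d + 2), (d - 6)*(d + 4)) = 1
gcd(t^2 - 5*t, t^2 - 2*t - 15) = t - 5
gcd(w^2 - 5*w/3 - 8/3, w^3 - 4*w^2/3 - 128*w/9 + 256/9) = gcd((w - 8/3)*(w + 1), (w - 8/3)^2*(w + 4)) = w - 8/3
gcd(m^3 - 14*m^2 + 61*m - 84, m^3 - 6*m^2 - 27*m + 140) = m^2 - 11*m + 28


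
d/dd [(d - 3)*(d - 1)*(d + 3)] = 3*d^2 - 2*d - 9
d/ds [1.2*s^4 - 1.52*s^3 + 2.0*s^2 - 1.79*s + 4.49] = 4.8*s^3 - 4.56*s^2 + 4.0*s - 1.79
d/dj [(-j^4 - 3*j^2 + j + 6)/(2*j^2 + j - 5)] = ((4*j + 1)*(j^4 + 3*j^2 - j - 6) + (2*j^2 + j - 5)*(-4*j^3 - 6*j + 1))/(2*j^2 + j - 5)^2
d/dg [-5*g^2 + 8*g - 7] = 8 - 10*g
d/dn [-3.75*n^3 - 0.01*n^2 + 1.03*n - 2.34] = -11.25*n^2 - 0.02*n + 1.03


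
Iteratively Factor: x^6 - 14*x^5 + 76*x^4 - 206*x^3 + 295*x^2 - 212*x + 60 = (x - 3)*(x^5 - 11*x^4 + 43*x^3 - 77*x^2 + 64*x - 20) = (x - 3)*(x - 2)*(x^4 - 9*x^3 + 25*x^2 - 27*x + 10) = (x - 3)*(x - 2)*(x - 1)*(x^3 - 8*x^2 + 17*x - 10) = (x - 3)*(x - 2)^2*(x - 1)*(x^2 - 6*x + 5) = (x - 5)*(x - 3)*(x - 2)^2*(x - 1)*(x - 1)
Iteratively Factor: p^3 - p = (p + 1)*(p^2 - p) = p*(p + 1)*(p - 1)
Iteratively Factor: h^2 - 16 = (h - 4)*(h + 4)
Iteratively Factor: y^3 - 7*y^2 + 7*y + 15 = (y - 5)*(y^2 - 2*y - 3) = (y - 5)*(y - 3)*(y + 1)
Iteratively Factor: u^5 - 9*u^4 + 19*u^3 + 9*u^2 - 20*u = (u - 1)*(u^4 - 8*u^3 + 11*u^2 + 20*u) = u*(u - 1)*(u^3 - 8*u^2 + 11*u + 20) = u*(u - 1)*(u + 1)*(u^2 - 9*u + 20) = u*(u - 5)*(u - 1)*(u + 1)*(u - 4)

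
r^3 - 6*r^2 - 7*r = r*(r - 7)*(r + 1)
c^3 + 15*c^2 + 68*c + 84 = (c + 2)*(c + 6)*(c + 7)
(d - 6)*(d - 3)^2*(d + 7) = d^4 - 5*d^3 - 39*d^2 + 261*d - 378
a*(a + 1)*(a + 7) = a^3 + 8*a^2 + 7*a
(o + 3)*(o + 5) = o^2 + 8*o + 15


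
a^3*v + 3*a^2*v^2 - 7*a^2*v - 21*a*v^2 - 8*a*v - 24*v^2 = (a - 8)*(a + 3*v)*(a*v + v)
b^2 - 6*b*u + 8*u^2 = (b - 4*u)*(b - 2*u)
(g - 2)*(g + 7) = g^2 + 5*g - 14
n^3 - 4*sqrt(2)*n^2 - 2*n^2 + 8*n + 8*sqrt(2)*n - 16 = (n - 2)*(n - 2*sqrt(2))^2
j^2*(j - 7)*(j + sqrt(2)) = j^4 - 7*j^3 + sqrt(2)*j^3 - 7*sqrt(2)*j^2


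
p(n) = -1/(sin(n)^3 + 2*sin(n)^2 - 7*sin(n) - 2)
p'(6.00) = -929.54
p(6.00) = -11.08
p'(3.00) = 0.73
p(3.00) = 0.34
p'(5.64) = -0.91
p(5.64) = -0.37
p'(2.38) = 0.07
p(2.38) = 0.18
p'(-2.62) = 2.07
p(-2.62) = -0.54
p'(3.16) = 2.02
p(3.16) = 0.53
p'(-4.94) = -0.00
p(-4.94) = 0.17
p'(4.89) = -0.04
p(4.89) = -0.17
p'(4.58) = 0.03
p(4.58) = -0.17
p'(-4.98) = -0.00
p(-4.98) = 0.17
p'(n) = -(-3*sin(n)^2*cos(n) - 4*sin(n)*cos(n) + 7*cos(n))/(sin(n)^3 + 2*sin(n)^2 - 7*sin(n) - 2)^2 = (3*sin(n)^2 + 4*sin(n) - 7)*cos(n)/(sin(n)^3 + 2*sin(n)^2 - 7*sin(n) - 2)^2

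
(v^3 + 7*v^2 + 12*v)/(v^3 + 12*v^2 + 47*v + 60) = v/(v + 5)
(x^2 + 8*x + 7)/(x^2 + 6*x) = (x^2 + 8*x + 7)/(x*(x + 6))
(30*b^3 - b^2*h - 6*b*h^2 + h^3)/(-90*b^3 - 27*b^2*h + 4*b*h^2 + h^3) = (-6*b^2 - b*h + h^2)/(18*b^2 + 9*b*h + h^2)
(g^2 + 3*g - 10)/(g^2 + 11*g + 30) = (g - 2)/(g + 6)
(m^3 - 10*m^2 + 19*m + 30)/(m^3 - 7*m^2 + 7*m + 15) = (m - 6)/(m - 3)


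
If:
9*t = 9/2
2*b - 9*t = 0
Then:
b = 9/4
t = 1/2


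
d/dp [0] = 0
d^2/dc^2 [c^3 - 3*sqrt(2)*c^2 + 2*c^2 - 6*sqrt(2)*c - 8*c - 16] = 6*c - 6*sqrt(2) + 4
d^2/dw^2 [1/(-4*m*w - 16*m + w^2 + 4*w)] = 2*(-4*m*w - 16*m + w^2 + 4*w - 4*(-2*m + w + 2)^2)/(4*m*w + 16*m - w^2 - 4*w)^3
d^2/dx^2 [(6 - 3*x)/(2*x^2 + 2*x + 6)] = 3*(-(x - 2)*(2*x + 1)^2 + (3*x - 1)*(x^2 + x + 3))/(x^2 + x + 3)^3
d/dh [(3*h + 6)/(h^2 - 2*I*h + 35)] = 3*(h^2 - 2*I*h - 2*(h + 2)*(h - I) + 35)/(h^2 - 2*I*h + 35)^2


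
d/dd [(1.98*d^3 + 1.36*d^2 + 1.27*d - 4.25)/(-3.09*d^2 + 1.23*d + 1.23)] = (-6.1182*d^4 + 4.8708*d^3 + 12.9033*d^2 - 22.9194*d + 6.7896)/(9.5481*d^4 - 7.6014*d^3 - 6.0885*d^2 + 3.0258*d + 1.5129)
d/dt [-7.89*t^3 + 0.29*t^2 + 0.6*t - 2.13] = -23.67*t^2 + 0.58*t + 0.6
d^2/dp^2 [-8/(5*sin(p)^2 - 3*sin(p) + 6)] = 8*(100*sin(p)^4 - 45*sin(p)^3 - 261*sin(p)^2 + 108*sin(p) + 42)/(5*sin(p)^2 - 3*sin(p) + 6)^3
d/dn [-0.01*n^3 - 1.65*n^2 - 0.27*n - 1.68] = -0.03*n^2 - 3.3*n - 0.27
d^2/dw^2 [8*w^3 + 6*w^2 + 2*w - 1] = 48*w + 12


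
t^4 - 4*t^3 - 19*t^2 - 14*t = t*(t - 7)*(t + 1)*(t + 2)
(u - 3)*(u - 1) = u^2 - 4*u + 3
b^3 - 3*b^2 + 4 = (b - 2)^2*(b + 1)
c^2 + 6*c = c*(c + 6)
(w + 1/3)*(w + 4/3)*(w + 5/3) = w^3 + 10*w^2/3 + 29*w/9 + 20/27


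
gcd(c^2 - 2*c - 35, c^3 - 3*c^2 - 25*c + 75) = c + 5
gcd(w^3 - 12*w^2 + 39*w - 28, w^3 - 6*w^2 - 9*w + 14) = w^2 - 8*w + 7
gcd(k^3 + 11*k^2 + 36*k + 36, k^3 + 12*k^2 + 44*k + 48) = k^2 + 8*k + 12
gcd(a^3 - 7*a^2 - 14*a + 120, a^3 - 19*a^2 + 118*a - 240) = a^2 - 11*a + 30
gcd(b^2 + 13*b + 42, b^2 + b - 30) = b + 6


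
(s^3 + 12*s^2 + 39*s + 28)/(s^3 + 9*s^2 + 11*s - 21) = (s^2 + 5*s + 4)/(s^2 + 2*s - 3)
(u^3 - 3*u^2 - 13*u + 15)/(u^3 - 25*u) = (u^2 + 2*u - 3)/(u*(u + 5))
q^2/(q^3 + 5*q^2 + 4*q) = q/(q^2 + 5*q + 4)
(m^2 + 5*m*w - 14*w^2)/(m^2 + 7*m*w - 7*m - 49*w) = (m - 2*w)/(m - 7)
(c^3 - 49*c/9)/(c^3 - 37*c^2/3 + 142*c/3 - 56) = c*(3*c + 7)/(3*(c^2 - 10*c + 24))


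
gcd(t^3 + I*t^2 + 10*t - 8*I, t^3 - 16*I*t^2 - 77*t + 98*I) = t - 2*I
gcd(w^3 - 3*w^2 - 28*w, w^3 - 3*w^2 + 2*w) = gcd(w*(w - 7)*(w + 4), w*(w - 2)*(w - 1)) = w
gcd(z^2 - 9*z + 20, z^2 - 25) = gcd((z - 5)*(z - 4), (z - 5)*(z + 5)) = z - 5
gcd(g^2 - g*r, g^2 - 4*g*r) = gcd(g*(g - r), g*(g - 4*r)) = g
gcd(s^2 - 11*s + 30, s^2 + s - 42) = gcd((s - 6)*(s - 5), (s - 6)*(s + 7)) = s - 6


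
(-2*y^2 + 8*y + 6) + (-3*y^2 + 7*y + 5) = -5*y^2 + 15*y + 11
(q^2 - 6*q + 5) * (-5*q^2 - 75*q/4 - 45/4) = -5*q^4 + 45*q^3/4 + 305*q^2/4 - 105*q/4 - 225/4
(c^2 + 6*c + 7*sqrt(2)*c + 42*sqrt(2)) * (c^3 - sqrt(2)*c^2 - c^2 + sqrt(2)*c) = c^5 + 5*c^4 + 6*sqrt(2)*c^4 - 20*c^3 + 30*sqrt(2)*c^3 - 70*c^2 - 36*sqrt(2)*c^2 + 84*c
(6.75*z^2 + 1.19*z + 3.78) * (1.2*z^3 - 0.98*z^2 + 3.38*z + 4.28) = 8.1*z^5 - 5.187*z^4 + 26.1848*z^3 + 29.2078*z^2 + 17.8696*z + 16.1784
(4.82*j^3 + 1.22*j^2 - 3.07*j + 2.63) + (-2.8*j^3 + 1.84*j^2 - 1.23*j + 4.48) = 2.02*j^3 + 3.06*j^2 - 4.3*j + 7.11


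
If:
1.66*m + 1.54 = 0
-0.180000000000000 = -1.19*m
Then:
No Solution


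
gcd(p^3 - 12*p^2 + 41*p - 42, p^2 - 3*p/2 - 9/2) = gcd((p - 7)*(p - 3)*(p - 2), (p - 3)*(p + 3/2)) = p - 3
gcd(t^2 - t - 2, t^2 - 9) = 1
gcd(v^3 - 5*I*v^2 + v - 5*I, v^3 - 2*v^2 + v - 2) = v^2 + 1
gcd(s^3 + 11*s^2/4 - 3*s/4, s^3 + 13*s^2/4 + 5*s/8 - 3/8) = s^2 + 11*s/4 - 3/4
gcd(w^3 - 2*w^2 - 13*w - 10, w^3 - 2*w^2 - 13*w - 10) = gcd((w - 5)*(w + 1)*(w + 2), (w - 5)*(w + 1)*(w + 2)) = w^3 - 2*w^2 - 13*w - 10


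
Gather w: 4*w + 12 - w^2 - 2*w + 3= -w^2 + 2*w + 15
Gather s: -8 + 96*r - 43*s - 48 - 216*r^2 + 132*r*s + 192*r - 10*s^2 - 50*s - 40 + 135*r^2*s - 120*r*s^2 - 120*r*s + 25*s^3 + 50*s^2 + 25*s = -216*r^2 + 288*r + 25*s^3 + s^2*(40 - 120*r) + s*(135*r^2 + 12*r - 68) - 96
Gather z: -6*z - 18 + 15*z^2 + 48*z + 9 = 15*z^2 + 42*z - 9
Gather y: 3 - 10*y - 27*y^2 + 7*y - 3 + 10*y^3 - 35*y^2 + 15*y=10*y^3 - 62*y^2 + 12*y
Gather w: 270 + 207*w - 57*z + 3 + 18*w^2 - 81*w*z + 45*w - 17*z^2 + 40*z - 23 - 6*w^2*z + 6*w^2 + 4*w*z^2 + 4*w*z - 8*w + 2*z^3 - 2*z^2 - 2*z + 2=w^2*(24 - 6*z) + w*(4*z^2 - 77*z + 244) + 2*z^3 - 19*z^2 - 19*z + 252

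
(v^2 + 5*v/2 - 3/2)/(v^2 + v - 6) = (v - 1/2)/(v - 2)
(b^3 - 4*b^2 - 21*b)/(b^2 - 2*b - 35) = b*(b + 3)/(b + 5)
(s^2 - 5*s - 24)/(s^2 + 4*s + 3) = (s - 8)/(s + 1)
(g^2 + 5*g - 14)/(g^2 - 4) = (g + 7)/(g + 2)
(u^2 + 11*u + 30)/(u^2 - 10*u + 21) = (u^2 + 11*u + 30)/(u^2 - 10*u + 21)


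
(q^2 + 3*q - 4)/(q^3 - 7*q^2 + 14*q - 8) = (q + 4)/(q^2 - 6*q + 8)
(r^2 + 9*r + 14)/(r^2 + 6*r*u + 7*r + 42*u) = (r + 2)/(r + 6*u)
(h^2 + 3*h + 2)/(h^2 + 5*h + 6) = (h + 1)/(h + 3)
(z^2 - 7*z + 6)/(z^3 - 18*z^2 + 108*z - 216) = (z - 1)/(z^2 - 12*z + 36)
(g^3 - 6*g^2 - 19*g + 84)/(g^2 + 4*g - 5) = (g^3 - 6*g^2 - 19*g + 84)/(g^2 + 4*g - 5)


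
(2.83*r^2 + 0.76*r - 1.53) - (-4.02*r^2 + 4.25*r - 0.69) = 6.85*r^2 - 3.49*r - 0.84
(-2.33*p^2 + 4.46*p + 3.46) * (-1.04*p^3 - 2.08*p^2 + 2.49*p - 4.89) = 2.4232*p^5 + 0.208*p^4 - 18.6769*p^3 + 15.3023*p^2 - 13.194*p - 16.9194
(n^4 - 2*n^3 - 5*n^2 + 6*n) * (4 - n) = -n^5 + 6*n^4 - 3*n^3 - 26*n^2 + 24*n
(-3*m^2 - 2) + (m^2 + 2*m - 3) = -2*m^2 + 2*m - 5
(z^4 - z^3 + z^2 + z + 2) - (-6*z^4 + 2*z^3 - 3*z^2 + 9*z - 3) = 7*z^4 - 3*z^3 + 4*z^2 - 8*z + 5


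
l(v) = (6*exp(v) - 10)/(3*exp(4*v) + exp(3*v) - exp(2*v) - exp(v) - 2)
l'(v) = (6*exp(v) - 10)*(-12*exp(4*v) - 3*exp(3*v) + 2*exp(2*v) + exp(v))/(3*exp(4*v) + exp(3*v) - exp(2*v) - exp(v) - 2)^2 + 6*exp(v)/(3*exp(4*v) + exp(3*v) - exp(2*v) - exp(v) - 2) = 2*(-(3*exp(v) - 5)*(12*exp(3*v) + 3*exp(2*v) - 2*exp(v) - 1) + 9*exp(4*v) + 3*exp(3*v) - 3*exp(2*v) - 3*exp(v) - 6)*exp(v)/(-3*exp(4*v) - exp(3*v) + exp(2*v) + exp(v) + 2)^2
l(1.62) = 0.01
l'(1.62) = -0.02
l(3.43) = 0.00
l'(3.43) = -0.00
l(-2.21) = 4.41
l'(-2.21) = -0.58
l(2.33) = 0.00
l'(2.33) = -0.00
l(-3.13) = 4.76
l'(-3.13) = -0.24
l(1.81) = 0.01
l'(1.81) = -0.02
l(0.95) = 0.04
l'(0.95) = -0.05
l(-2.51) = 4.56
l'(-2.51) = -0.44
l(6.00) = 0.00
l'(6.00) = 0.00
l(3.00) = 0.00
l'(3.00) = 0.00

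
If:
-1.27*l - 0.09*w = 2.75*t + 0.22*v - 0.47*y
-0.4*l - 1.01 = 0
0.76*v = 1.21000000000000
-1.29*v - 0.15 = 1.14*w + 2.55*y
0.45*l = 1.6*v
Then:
No Solution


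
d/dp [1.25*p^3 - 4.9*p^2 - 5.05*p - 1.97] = 3.75*p^2 - 9.8*p - 5.05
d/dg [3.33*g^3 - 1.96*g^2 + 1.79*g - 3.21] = 9.99*g^2 - 3.92*g + 1.79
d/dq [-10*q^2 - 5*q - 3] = -20*q - 5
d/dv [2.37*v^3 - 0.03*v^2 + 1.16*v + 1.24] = 7.11*v^2 - 0.06*v + 1.16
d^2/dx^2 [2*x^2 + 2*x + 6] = 4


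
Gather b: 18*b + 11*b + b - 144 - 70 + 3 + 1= 30*b - 210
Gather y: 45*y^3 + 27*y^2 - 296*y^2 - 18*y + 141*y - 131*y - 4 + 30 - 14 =45*y^3 - 269*y^2 - 8*y + 12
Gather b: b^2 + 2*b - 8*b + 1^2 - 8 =b^2 - 6*b - 7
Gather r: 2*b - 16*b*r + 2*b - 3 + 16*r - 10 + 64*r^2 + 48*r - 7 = 4*b + 64*r^2 + r*(64 - 16*b) - 20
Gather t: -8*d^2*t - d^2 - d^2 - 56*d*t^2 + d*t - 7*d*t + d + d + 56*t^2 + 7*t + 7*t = -2*d^2 + 2*d + t^2*(56 - 56*d) + t*(-8*d^2 - 6*d + 14)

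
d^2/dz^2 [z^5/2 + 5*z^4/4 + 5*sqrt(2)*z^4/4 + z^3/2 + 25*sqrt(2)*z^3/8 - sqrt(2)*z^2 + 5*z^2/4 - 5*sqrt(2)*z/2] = 10*z^3 + 15*z^2 + 15*sqrt(2)*z^2 + 3*z + 75*sqrt(2)*z/4 - 2*sqrt(2) + 5/2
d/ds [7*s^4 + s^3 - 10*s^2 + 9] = s*(28*s^2 + 3*s - 20)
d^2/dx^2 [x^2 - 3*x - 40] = 2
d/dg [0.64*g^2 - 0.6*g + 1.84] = 1.28*g - 0.6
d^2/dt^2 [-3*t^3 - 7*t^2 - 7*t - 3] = -18*t - 14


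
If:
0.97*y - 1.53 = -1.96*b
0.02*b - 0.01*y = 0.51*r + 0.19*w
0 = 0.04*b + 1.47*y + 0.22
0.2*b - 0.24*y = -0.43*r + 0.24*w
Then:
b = 0.87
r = -0.18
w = 0.58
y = -0.17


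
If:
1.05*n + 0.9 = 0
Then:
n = -0.86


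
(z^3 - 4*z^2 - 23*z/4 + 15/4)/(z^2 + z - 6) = (z^3 - 4*z^2 - 23*z/4 + 15/4)/(z^2 + z - 6)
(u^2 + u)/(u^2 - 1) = u/(u - 1)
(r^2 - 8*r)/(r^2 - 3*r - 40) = r/(r + 5)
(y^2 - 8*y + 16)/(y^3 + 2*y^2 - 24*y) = (y - 4)/(y*(y + 6))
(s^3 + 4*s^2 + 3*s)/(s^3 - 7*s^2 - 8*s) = (s + 3)/(s - 8)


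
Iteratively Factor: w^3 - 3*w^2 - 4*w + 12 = (w + 2)*(w^2 - 5*w + 6) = (w - 3)*(w + 2)*(w - 2)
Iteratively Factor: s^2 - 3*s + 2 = (s - 1)*(s - 2)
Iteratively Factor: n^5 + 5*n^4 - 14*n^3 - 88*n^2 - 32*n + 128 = (n - 4)*(n^4 + 9*n^3 + 22*n^2 - 32) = (n - 4)*(n - 1)*(n^3 + 10*n^2 + 32*n + 32) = (n - 4)*(n - 1)*(n + 4)*(n^2 + 6*n + 8) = (n - 4)*(n - 1)*(n + 4)^2*(n + 2)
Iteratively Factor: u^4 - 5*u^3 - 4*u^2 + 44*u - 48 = (u - 4)*(u^3 - u^2 - 8*u + 12) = (u - 4)*(u - 2)*(u^2 + u - 6) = (u - 4)*(u - 2)*(u + 3)*(u - 2)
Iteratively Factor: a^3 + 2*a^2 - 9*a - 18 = (a - 3)*(a^2 + 5*a + 6) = (a - 3)*(a + 2)*(a + 3)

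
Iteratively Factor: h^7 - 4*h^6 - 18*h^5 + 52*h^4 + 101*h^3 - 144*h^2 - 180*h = (h + 2)*(h^6 - 6*h^5 - 6*h^4 + 64*h^3 - 27*h^2 - 90*h) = (h + 1)*(h + 2)*(h^5 - 7*h^4 + h^3 + 63*h^2 - 90*h) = h*(h + 1)*(h + 2)*(h^4 - 7*h^3 + h^2 + 63*h - 90) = h*(h - 3)*(h + 1)*(h + 2)*(h^3 - 4*h^2 - 11*h + 30) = h*(h - 5)*(h - 3)*(h + 1)*(h + 2)*(h^2 + h - 6) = h*(h - 5)*(h - 3)*(h + 1)*(h + 2)*(h + 3)*(h - 2)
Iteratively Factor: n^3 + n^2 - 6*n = (n)*(n^2 + n - 6) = n*(n + 3)*(n - 2)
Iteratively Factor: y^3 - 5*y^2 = (y)*(y^2 - 5*y) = y*(y - 5)*(y)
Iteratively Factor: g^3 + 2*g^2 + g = (g)*(g^2 + 2*g + 1) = g*(g + 1)*(g + 1)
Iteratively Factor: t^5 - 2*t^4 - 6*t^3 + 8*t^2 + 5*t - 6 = (t + 2)*(t^4 - 4*t^3 + 2*t^2 + 4*t - 3) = (t - 3)*(t + 2)*(t^3 - t^2 - t + 1) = (t - 3)*(t - 1)*(t + 2)*(t^2 - 1) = (t - 3)*(t - 1)*(t + 1)*(t + 2)*(t - 1)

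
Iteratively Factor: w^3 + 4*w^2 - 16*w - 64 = (w + 4)*(w^2 - 16) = (w + 4)^2*(w - 4)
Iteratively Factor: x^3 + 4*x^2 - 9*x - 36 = (x - 3)*(x^2 + 7*x + 12) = (x - 3)*(x + 4)*(x + 3)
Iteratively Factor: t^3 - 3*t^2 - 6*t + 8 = (t + 2)*(t^2 - 5*t + 4) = (t - 4)*(t + 2)*(t - 1)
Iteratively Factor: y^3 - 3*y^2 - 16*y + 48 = (y + 4)*(y^2 - 7*y + 12) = (y - 4)*(y + 4)*(y - 3)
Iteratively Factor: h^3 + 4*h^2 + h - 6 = (h + 2)*(h^2 + 2*h - 3) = (h - 1)*(h + 2)*(h + 3)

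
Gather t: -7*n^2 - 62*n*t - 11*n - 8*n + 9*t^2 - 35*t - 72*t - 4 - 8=-7*n^2 - 19*n + 9*t^2 + t*(-62*n - 107) - 12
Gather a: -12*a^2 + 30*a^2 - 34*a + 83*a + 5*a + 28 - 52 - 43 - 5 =18*a^2 + 54*a - 72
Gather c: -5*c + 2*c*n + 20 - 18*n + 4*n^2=c*(2*n - 5) + 4*n^2 - 18*n + 20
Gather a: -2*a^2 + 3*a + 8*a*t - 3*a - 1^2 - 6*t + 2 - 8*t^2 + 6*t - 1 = -2*a^2 + 8*a*t - 8*t^2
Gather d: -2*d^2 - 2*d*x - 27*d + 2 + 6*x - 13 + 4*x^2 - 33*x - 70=-2*d^2 + d*(-2*x - 27) + 4*x^2 - 27*x - 81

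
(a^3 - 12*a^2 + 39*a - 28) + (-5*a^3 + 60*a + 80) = -4*a^3 - 12*a^2 + 99*a + 52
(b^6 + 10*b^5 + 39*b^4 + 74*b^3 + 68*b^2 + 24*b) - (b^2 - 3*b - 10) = b^6 + 10*b^5 + 39*b^4 + 74*b^3 + 67*b^2 + 27*b + 10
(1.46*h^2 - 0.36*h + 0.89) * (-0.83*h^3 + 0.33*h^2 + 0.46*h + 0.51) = -1.2118*h^5 + 0.7806*h^4 - 0.1859*h^3 + 0.8727*h^2 + 0.2258*h + 0.4539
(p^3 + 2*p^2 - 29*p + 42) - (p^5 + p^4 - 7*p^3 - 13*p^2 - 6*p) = -p^5 - p^4 + 8*p^3 + 15*p^2 - 23*p + 42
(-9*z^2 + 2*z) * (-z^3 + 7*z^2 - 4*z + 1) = 9*z^5 - 65*z^4 + 50*z^3 - 17*z^2 + 2*z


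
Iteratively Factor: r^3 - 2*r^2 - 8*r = (r - 4)*(r^2 + 2*r) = r*(r - 4)*(r + 2)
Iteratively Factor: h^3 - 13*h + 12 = (h - 3)*(h^2 + 3*h - 4) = (h - 3)*(h - 1)*(h + 4)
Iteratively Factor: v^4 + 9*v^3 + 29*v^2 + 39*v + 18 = (v + 1)*(v^3 + 8*v^2 + 21*v + 18) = (v + 1)*(v + 3)*(v^2 + 5*v + 6) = (v + 1)*(v + 2)*(v + 3)*(v + 3)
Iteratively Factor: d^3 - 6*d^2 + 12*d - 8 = (d - 2)*(d^2 - 4*d + 4) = (d - 2)^2*(d - 2)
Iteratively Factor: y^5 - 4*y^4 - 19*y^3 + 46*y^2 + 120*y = (y + 2)*(y^4 - 6*y^3 - 7*y^2 + 60*y) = (y - 5)*(y + 2)*(y^3 - y^2 - 12*y) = (y - 5)*(y - 4)*(y + 2)*(y^2 + 3*y) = (y - 5)*(y - 4)*(y + 2)*(y + 3)*(y)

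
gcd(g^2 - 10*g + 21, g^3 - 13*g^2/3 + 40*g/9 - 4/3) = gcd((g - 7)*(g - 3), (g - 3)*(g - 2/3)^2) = g - 3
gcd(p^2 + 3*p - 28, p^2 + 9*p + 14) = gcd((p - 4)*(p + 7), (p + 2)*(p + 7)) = p + 7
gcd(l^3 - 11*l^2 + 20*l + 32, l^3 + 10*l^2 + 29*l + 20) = l + 1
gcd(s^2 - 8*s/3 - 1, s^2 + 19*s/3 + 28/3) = 1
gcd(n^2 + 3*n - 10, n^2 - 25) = n + 5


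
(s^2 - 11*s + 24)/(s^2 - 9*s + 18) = (s - 8)/(s - 6)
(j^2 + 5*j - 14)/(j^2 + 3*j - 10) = (j + 7)/(j + 5)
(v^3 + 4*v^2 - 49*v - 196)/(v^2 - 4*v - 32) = (v^2 - 49)/(v - 8)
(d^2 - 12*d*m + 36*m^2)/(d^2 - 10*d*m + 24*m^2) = (d - 6*m)/(d - 4*m)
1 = 1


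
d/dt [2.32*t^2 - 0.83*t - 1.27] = 4.64*t - 0.83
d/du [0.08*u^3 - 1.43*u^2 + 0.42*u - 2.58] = 0.24*u^2 - 2.86*u + 0.42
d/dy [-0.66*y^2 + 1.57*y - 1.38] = 1.57 - 1.32*y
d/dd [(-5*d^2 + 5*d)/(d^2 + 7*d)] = -40/(d^2 + 14*d + 49)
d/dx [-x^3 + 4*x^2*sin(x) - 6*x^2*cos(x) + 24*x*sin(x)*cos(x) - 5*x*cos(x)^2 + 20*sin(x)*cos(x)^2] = 6*x^2*sin(x) + 4*x^2*cos(x) - 3*x^2 + 8*x*sin(x) + 5*x*sin(2*x) - 12*x*cos(x) + 24*x*cos(2*x) + 12*sin(2*x) + 5*cos(x) - 5*cos(2*x)/2 + 15*cos(3*x) - 5/2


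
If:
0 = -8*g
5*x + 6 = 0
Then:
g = 0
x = -6/5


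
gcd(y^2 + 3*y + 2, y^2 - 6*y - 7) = y + 1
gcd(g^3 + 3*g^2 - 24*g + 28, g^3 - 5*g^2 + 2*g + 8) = g - 2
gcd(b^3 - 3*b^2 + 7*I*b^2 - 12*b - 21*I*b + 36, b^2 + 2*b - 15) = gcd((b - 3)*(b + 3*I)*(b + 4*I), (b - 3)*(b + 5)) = b - 3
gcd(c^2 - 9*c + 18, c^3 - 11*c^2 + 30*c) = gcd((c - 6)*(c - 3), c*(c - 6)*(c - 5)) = c - 6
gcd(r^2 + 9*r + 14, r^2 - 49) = r + 7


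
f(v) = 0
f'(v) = 0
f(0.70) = 0.00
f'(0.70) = 0.00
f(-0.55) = 0.00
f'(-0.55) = 0.00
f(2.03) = 0.00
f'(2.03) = 0.00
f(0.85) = 0.00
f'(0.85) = 0.00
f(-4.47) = 0.00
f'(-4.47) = 0.00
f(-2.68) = 0.00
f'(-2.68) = 0.00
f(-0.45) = 0.00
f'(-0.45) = 0.00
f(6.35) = 0.00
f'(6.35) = 0.00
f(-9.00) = 0.00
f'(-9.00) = 0.00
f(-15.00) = 0.00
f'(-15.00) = 0.00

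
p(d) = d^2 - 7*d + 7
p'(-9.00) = -25.00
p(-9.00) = 151.00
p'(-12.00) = -31.00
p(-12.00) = 235.00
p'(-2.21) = -11.42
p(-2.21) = 27.35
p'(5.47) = 3.94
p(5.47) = -1.37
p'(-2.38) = -11.76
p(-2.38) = 29.32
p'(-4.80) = -16.60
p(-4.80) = 63.64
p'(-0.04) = -7.08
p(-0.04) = 7.28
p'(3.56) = 0.12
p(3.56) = -5.25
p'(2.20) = -2.60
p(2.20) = -3.56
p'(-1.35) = -9.70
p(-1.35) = 18.27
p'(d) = 2*d - 7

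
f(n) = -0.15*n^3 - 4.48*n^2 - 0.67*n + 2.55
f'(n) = -0.45*n^2 - 8.96*n - 0.67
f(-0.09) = 2.57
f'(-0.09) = 0.13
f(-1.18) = -2.65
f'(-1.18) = 9.28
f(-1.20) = -2.84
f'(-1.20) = 9.43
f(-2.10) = -14.41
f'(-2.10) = 16.16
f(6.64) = -243.33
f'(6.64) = -80.00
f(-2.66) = -24.54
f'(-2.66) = 19.98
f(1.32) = -6.49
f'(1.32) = -13.28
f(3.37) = -56.33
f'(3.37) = -35.98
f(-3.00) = -31.71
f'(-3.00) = 22.16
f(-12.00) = -375.33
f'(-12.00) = 42.05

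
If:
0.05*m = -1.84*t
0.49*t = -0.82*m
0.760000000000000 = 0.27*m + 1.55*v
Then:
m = 0.00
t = 0.00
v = 0.49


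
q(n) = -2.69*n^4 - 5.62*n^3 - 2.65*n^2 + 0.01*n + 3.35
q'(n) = -10.76*n^3 - 16.86*n^2 - 5.3*n + 0.01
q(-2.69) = -47.31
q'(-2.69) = 101.71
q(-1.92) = -3.22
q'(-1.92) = 24.19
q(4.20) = -1296.77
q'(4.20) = -1116.85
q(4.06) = -1147.30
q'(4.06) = -1019.52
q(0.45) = 2.20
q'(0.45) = -6.77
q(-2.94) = -77.74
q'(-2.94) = 143.30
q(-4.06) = -395.16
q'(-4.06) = 463.71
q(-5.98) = -2329.64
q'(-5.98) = 1729.78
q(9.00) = -21957.28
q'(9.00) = -9257.39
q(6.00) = -4792.15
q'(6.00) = -2962.91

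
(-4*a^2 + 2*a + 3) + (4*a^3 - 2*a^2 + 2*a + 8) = 4*a^3 - 6*a^2 + 4*a + 11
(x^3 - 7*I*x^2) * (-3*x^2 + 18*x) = -3*x^5 + 18*x^4 + 21*I*x^4 - 126*I*x^3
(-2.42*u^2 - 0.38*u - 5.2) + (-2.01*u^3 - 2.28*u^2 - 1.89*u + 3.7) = -2.01*u^3 - 4.7*u^2 - 2.27*u - 1.5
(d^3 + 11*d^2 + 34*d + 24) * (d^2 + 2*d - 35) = d^5 + 13*d^4 + 21*d^3 - 293*d^2 - 1142*d - 840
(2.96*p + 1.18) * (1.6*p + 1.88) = 4.736*p^2 + 7.4528*p + 2.2184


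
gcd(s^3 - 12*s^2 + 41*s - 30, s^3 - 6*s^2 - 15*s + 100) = s - 5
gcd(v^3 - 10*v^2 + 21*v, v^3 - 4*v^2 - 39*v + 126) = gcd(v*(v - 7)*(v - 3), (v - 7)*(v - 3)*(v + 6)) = v^2 - 10*v + 21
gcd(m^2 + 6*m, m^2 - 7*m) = m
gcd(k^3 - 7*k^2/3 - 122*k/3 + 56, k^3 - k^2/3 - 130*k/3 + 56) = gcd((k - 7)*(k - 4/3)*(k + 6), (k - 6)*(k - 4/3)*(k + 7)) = k - 4/3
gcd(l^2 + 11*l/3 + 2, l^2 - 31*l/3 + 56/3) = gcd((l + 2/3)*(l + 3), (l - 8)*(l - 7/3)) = 1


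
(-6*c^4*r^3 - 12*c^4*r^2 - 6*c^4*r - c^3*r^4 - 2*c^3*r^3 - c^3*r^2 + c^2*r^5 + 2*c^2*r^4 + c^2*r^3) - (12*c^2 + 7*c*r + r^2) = -6*c^4*r^3 - 12*c^4*r^2 - 6*c^4*r - c^3*r^4 - 2*c^3*r^3 - c^3*r^2 + c^2*r^5 + 2*c^2*r^4 + c^2*r^3 - 12*c^2 - 7*c*r - r^2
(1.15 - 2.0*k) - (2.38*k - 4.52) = 5.67 - 4.38*k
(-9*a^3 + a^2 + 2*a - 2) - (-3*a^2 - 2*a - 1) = -9*a^3 + 4*a^2 + 4*a - 1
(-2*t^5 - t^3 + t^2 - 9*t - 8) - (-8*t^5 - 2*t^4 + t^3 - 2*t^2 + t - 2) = 6*t^5 + 2*t^4 - 2*t^3 + 3*t^2 - 10*t - 6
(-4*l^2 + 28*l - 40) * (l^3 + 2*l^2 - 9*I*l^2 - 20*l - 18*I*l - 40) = -4*l^5 + 20*l^4 + 36*I*l^4 + 96*l^3 - 180*I*l^3 - 480*l^2 - 144*I*l^2 - 320*l + 720*I*l + 1600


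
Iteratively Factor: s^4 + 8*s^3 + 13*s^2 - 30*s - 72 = (s + 4)*(s^3 + 4*s^2 - 3*s - 18) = (s - 2)*(s + 4)*(s^2 + 6*s + 9) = (s - 2)*(s + 3)*(s + 4)*(s + 3)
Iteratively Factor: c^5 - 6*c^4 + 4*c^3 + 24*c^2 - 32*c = (c - 4)*(c^4 - 2*c^3 - 4*c^2 + 8*c) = (c - 4)*(c - 2)*(c^3 - 4*c) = (c - 4)*(c - 2)^2*(c^2 + 2*c) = c*(c - 4)*(c - 2)^2*(c + 2)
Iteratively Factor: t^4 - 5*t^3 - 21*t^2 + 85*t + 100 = (t + 4)*(t^3 - 9*t^2 + 15*t + 25) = (t - 5)*(t + 4)*(t^2 - 4*t - 5) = (t - 5)^2*(t + 4)*(t + 1)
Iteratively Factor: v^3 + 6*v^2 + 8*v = (v + 4)*(v^2 + 2*v) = (v + 2)*(v + 4)*(v)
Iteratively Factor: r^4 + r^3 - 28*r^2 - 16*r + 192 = (r + 4)*(r^3 - 3*r^2 - 16*r + 48) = (r + 4)^2*(r^2 - 7*r + 12) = (r - 3)*(r + 4)^2*(r - 4)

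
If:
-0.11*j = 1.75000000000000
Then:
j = -15.91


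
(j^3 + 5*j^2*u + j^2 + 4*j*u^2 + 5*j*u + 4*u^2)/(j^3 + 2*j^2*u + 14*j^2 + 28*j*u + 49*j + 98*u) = (j^3 + 5*j^2*u + j^2 + 4*j*u^2 + 5*j*u + 4*u^2)/(j^3 + 2*j^2*u + 14*j^2 + 28*j*u + 49*j + 98*u)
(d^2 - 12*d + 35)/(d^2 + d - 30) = (d - 7)/(d + 6)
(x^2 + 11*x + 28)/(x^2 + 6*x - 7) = (x + 4)/(x - 1)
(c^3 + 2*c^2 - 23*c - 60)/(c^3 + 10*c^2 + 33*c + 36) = (c - 5)/(c + 3)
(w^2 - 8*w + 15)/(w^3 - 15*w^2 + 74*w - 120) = (w - 3)/(w^2 - 10*w + 24)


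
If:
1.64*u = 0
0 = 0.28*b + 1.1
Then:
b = -3.93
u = 0.00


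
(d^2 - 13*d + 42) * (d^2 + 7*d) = d^4 - 6*d^3 - 49*d^2 + 294*d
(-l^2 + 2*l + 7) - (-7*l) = -l^2 + 9*l + 7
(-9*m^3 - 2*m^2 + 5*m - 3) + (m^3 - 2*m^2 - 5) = -8*m^3 - 4*m^2 + 5*m - 8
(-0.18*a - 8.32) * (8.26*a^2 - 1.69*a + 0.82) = -1.4868*a^3 - 68.419*a^2 + 13.9132*a - 6.8224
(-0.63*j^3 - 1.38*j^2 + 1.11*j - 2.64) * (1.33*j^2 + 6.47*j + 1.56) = -0.8379*j^5 - 5.9115*j^4 - 8.4351*j^3 + 1.5177*j^2 - 15.3492*j - 4.1184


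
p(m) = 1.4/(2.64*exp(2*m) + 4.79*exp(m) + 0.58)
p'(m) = 1.4*(-5.28*exp(2*m) - 4.79*exp(m))/(2.64*exp(2*m) + 4.79*exp(m) + 0.58)^2 = (-7.392*exp(m) - 6.706)*exp(m)/(2.64*exp(2*m) + 4.79*exp(m) + 0.58)^2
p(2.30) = 0.00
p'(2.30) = -0.01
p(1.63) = 0.01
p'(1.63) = -0.03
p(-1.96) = 1.07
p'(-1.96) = -0.64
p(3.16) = 0.00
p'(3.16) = -0.00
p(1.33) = 0.02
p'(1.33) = -0.04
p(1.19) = 0.03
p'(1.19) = -0.05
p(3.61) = 0.00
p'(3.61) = -0.00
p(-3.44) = 1.90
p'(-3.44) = -0.41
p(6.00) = 0.00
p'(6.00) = 0.00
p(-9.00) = 2.41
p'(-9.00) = 0.00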